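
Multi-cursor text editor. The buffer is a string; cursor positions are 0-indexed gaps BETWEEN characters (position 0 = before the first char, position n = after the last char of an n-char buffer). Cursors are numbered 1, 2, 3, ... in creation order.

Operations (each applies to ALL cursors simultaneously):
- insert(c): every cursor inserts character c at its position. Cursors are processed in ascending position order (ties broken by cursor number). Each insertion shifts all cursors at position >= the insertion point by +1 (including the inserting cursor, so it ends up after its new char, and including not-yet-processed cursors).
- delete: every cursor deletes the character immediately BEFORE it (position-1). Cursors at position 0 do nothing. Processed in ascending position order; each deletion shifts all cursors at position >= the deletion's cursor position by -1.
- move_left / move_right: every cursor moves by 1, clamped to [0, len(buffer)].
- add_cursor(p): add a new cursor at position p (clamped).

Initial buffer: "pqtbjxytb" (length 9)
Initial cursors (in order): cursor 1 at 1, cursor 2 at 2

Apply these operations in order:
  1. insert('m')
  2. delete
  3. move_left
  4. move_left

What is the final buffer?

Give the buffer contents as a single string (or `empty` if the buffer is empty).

After op 1 (insert('m')): buffer="pmqmtbjxytb" (len 11), cursors c1@2 c2@4, authorship .1.2.......
After op 2 (delete): buffer="pqtbjxytb" (len 9), cursors c1@1 c2@2, authorship .........
After op 3 (move_left): buffer="pqtbjxytb" (len 9), cursors c1@0 c2@1, authorship .........
After op 4 (move_left): buffer="pqtbjxytb" (len 9), cursors c1@0 c2@0, authorship .........

Answer: pqtbjxytb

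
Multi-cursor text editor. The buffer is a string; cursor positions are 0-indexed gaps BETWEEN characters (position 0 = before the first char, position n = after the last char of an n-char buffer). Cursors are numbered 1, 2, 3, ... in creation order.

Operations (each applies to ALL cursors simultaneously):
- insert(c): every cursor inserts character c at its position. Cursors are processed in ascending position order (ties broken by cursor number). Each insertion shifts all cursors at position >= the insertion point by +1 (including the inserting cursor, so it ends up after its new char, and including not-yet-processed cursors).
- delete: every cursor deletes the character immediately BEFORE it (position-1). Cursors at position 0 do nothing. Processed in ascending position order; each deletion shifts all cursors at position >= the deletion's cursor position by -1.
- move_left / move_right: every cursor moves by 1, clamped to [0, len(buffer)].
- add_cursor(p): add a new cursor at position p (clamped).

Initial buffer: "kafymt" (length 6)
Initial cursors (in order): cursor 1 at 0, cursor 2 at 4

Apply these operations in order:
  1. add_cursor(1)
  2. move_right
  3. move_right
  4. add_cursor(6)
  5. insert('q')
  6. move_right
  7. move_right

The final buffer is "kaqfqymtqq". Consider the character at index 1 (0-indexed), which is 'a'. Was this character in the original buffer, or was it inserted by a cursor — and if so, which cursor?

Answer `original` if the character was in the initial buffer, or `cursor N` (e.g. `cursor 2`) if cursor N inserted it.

Answer: original

Derivation:
After op 1 (add_cursor(1)): buffer="kafymt" (len 6), cursors c1@0 c3@1 c2@4, authorship ......
After op 2 (move_right): buffer="kafymt" (len 6), cursors c1@1 c3@2 c2@5, authorship ......
After op 3 (move_right): buffer="kafymt" (len 6), cursors c1@2 c3@3 c2@6, authorship ......
After op 4 (add_cursor(6)): buffer="kafymt" (len 6), cursors c1@2 c3@3 c2@6 c4@6, authorship ......
After op 5 (insert('q')): buffer="kaqfqymtqq" (len 10), cursors c1@3 c3@5 c2@10 c4@10, authorship ..1.3...24
After op 6 (move_right): buffer="kaqfqymtqq" (len 10), cursors c1@4 c3@6 c2@10 c4@10, authorship ..1.3...24
After op 7 (move_right): buffer="kaqfqymtqq" (len 10), cursors c1@5 c3@7 c2@10 c4@10, authorship ..1.3...24
Authorship (.=original, N=cursor N): . . 1 . 3 . . . 2 4
Index 1: author = original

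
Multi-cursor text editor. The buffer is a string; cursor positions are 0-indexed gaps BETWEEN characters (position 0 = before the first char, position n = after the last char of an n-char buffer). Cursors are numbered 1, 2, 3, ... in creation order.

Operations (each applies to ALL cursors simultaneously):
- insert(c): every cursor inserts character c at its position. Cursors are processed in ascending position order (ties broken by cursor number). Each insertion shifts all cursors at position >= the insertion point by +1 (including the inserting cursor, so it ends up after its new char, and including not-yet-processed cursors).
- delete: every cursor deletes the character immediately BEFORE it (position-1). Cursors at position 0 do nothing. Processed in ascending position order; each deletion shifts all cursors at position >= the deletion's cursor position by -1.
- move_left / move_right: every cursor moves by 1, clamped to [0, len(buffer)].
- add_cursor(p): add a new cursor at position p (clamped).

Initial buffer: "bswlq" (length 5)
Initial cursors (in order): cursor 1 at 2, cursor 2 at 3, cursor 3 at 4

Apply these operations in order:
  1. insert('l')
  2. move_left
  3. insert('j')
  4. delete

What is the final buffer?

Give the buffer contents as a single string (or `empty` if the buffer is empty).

Answer: bslwlllq

Derivation:
After op 1 (insert('l')): buffer="bslwlllq" (len 8), cursors c1@3 c2@5 c3@7, authorship ..1.2.3.
After op 2 (move_left): buffer="bslwlllq" (len 8), cursors c1@2 c2@4 c3@6, authorship ..1.2.3.
After op 3 (insert('j')): buffer="bsjlwjlljlq" (len 11), cursors c1@3 c2@6 c3@9, authorship ..11.22.33.
After op 4 (delete): buffer="bslwlllq" (len 8), cursors c1@2 c2@4 c3@6, authorship ..1.2.3.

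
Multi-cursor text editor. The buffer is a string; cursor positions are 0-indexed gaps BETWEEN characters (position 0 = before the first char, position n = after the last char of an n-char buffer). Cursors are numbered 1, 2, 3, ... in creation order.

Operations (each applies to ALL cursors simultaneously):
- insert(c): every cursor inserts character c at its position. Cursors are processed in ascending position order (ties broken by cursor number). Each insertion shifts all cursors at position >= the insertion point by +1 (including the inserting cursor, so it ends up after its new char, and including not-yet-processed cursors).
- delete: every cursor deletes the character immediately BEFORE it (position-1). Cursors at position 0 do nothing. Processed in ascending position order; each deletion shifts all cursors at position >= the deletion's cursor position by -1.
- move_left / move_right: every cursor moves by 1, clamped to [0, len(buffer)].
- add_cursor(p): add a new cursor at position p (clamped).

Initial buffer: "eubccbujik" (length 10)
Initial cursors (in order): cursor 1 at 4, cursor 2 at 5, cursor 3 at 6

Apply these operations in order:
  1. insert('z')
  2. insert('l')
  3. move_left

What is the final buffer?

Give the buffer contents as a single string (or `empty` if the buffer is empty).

After op 1 (insert('z')): buffer="eubczczbzujik" (len 13), cursors c1@5 c2@7 c3@9, authorship ....1.2.3....
After op 2 (insert('l')): buffer="eubczlczlbzlujik" (len 16), cursors c1@6 c2@9 c3@12, authorship ....11.22.33....
After op 3 (move_left): buffer="eubczlczlbzlujik" (len 16), cursors c1@5 c2@8 c3@11, authorship ....11.22.33....

Answer: eubczlczlbzlujik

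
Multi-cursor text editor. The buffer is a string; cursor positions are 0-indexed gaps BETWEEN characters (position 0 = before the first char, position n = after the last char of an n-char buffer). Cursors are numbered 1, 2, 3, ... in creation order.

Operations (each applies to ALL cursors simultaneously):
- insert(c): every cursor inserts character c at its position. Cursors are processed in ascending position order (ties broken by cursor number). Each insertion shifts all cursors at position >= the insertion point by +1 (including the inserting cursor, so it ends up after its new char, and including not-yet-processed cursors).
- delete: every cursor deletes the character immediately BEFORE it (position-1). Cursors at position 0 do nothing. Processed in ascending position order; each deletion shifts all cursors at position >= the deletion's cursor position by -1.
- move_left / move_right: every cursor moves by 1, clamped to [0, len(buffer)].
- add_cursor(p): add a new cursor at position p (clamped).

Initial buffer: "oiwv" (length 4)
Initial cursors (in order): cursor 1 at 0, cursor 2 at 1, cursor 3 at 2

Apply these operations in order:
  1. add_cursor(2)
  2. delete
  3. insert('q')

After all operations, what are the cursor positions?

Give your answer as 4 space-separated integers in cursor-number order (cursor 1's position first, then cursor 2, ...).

After op 1 (add_cursor(2)): buffer="oiwv" (len 4), cursors c1@0 c2@1 c3@2 c4@2, authorship ....
After op 2 (delete): buffer="wv" (len 2), cursors c1@0 c2@0 c3@0 c4@0, authorship ..
After op 3 (insert('q')): buffer="qqqqwv" (len 6), cursors c1@4 c2@4 c3@4 c4@4, authorship 1234..

Answer: 4 4 4 4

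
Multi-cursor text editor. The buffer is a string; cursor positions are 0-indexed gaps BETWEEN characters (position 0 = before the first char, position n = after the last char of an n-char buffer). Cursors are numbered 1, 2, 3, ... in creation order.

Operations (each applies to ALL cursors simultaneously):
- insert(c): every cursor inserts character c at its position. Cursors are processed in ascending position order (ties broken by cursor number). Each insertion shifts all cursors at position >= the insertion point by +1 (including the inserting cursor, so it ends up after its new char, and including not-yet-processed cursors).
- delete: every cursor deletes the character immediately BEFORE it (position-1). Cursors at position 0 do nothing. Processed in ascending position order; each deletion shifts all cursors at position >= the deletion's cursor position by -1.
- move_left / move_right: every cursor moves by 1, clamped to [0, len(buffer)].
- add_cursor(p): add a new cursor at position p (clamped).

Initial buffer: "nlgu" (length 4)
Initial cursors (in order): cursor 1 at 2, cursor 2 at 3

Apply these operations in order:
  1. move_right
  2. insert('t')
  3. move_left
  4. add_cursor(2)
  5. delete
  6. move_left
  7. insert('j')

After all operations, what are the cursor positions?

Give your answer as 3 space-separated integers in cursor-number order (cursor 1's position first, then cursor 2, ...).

Answer: 2 4 2

Derivation:
After op 1 (move_right): buffer="nlgu" (len 4), cursors c1@3 c2@4, authorship ....
After op 2 (insert('t')): buffer="nlgtut" (len 6), cursors c1@4 c2@6, authorship ...1.2
After op 3 (move_left): buffer="nlgtut" (len 6), cursors c1@3 c2@5, authorship ...1.2
After op 4 (add_cursor(2)): buffer="nlgtut" (len 6), cursors c3@2 c1@3 c2@5, authorship ...1.2
After op 5 (delete): buffer="ntt" (len 3), cursors c1@1 c3@1 c2@2, authorship .12
After op 6 (move_left): buffer="ntt" (len 3), cursors c1@0 c3@0 c2@1, authorship .12
After op 7 (insert('j')): buffer="jjnjtt" (len 6), cursors c1@2 c3@2 c2@4, authorship 13.212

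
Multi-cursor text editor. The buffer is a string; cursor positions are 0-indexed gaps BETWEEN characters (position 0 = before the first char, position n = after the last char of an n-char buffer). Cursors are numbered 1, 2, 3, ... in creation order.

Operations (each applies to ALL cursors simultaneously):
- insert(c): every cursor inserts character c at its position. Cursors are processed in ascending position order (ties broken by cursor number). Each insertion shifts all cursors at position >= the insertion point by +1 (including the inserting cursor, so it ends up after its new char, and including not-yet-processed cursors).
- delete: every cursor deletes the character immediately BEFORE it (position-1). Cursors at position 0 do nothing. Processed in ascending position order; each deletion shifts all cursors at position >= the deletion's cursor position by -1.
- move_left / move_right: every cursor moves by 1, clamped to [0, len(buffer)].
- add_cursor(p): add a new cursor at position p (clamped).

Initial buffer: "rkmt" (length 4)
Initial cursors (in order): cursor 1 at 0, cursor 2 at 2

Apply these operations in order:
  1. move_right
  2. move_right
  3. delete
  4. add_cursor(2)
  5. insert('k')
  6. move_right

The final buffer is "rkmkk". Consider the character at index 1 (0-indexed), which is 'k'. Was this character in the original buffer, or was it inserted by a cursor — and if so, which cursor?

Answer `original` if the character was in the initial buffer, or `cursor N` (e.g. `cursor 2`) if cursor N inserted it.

Answer: cursor 1

Derivation:
After op 1 (move_right): buffer="rkmt" (len 4), cursors c1@1 c2@3, authorship ....
After op 2 (move_right): buffer="rkmt" (len 4), cursors c1@2 c2@4, authorship ....
After op 3 (delete): buffer="rm" (len 2), cursors c1@1 c2@2, authorship ..
After op 4 (add_cursor(2)): buffer="rm" (len 2), cursors c1@1 c2@2 c3@2, authorship ..
After op 5 (insert('k')): buffer="rkmkk" (len 5), cursors c1@2 c2@5 c3@5, authorship .1.23
After op 6 (move_right): buffer="rkmkk" (len 5), cursors c1@3 c2@5 c3@5, authorship .1.23
Authorship (.=original, N=cursor N): . 1 . 2 3
Index 1: author = 1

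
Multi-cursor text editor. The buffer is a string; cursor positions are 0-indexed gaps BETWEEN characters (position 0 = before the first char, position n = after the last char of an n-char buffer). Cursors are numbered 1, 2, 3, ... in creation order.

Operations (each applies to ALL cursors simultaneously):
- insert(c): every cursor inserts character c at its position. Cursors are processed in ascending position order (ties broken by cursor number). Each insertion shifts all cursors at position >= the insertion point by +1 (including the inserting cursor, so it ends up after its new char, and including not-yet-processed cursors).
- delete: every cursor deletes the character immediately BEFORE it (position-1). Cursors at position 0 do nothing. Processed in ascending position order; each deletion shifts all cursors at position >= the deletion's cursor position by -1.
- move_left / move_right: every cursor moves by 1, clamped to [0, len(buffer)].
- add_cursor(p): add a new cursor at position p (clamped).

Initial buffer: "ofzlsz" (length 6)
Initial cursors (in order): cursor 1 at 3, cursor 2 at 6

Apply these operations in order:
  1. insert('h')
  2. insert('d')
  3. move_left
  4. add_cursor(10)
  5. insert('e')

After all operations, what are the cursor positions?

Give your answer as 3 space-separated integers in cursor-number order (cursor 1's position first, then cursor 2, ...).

After op 1 (insert('h')): buffer="ofzhlszh" (len 8), cursors c1@4 c2@8, authorship ...1...2
After op 2 (insert('d')): buffer="ofzhdlszhd" (len 10), cursors c1@5 c2@10, authorship ...11...22
After op 3 (move_left): buffer="ofzhdlszhd" (len 10), cursors c1@4 c2@9, authorship ...11...22
After op 4 (add_cursor(10)): buffer="ofzhdlszhd" (len 10), cursors c1@4 c2@9 c3@10, authorship ...11...22
After op 5 (insert('e')): buffer="ofzhedlszhede" (len 13), cursors c1@5 c2@11 c3@13, authorship ...111...2223

Answer: 5 11 13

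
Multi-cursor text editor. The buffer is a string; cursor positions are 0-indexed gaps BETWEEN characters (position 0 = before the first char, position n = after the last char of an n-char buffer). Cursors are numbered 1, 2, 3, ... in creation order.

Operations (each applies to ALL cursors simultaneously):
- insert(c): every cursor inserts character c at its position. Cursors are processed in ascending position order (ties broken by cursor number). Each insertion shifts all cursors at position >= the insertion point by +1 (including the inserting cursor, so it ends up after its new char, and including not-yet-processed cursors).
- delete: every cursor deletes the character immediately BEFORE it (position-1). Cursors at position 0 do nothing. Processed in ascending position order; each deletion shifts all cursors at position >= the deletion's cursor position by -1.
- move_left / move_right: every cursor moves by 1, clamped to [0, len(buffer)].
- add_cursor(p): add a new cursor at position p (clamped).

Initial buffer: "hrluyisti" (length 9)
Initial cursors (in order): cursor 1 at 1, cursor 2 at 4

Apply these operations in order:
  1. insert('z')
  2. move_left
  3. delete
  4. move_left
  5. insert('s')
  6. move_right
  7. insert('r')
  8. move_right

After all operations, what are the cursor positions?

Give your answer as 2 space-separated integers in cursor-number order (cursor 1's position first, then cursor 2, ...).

After op 1 (insert('z')): buffer="hzrluzyisti" (len 11), cursors c1@2 c2@6, authorship .1...2.....
After op 2 (move_left): buffer="hzrluzyisti" (len 11), cursors c1@1 c2@5, authorship .1...2.....
After op 3 (delete): buffer="zrlzyisti" (len 9), cursors c1@0 c2@3, authorship 1..2.....
After op 4 (move_left): buffer="zrlzyisti" (len 9), cursors c1@0 c2@2, authorship 1..2.....
After op 5 (insert('s')): buffer="szrslzyisti" (len 11), cursors c1@1 c2@4, authorship 11.2.2.....
After op 6 (move_right): buffer="szrslzyisti" (len 11), cursors c1@2 c2@5, authorship 11.2.2.....
After op 7 (insert('r')): buffer="szrrslrzyisti" (len 13), cursors c1@3 c2@7, authorship 111.2.22.....
After op 8 (move_right): buffer="szrrslrzyisti" (len 13), cursors c1@4 c2@8, authorship 111.2.22.....

Answer: 4 8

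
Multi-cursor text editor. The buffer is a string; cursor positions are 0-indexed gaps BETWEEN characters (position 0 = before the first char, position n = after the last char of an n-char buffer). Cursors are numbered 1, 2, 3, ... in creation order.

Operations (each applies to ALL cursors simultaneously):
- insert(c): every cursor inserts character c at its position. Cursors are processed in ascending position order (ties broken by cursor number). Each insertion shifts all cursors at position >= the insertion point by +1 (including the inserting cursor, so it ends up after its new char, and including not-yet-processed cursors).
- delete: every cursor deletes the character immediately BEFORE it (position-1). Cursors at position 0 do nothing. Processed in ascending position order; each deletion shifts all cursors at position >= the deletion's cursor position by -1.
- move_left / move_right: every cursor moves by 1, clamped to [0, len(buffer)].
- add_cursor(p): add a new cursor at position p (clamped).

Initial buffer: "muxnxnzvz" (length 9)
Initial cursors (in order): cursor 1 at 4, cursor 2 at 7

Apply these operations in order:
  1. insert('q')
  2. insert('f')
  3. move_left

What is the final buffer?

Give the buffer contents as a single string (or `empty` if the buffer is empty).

Answer: muxnqfxnzqfvz

Derivation:
After op 1 (insert('q')): buffer="muxnqxnzqvz" (len 11), cursors c1@5 c2@9, authorship ....1...2..
After op 2 (insert('f')): buffer="muxnqfxnzqfvz" (len 13), cursors c1@6 c2@11, authorship ....11...22..
After op 3 (move_left): buffer="muxnqfxnzqfvz" (len 13), cursors c1@5 c2@10, authorship ....11...22..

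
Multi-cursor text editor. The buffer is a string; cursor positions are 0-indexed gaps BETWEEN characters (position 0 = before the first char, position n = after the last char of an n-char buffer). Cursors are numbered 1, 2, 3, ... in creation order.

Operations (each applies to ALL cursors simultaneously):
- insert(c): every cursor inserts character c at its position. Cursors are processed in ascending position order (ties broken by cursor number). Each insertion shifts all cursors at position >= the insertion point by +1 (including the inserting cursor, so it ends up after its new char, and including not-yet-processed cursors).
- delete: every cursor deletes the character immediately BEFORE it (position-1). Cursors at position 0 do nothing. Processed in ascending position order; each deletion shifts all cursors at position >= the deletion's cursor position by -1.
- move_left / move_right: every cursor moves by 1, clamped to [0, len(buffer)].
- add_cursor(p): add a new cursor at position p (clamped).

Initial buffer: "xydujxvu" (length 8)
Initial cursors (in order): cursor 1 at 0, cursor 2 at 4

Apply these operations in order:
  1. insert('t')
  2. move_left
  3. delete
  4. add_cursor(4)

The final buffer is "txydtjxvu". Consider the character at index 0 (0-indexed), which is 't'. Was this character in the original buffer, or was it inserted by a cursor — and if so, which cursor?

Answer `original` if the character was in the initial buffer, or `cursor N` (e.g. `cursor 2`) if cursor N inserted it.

Answer: cursor 1

Derivation:
After op 1 (insert('t')): buffer="txydutjxvu" (len 10), cursors c1@1 c2@6, authorship 1....2....
After op 2 (move_left): buffer="txydutjxvu" (len 10), cursors c1@0 c2@5, authorship 1....2....
After op 3 (delete): buffer="txydtjxvu" (len 9), cursors c1@0 c2@4, authorship 1...2....
After op 4 (add_cursor(4)): buffer="txydtjxvu" (len 9), cursors c1@0 c2@4 c3@4, authorship 1...2....
Authorship (.=original, N=cursor N): 1 . . . 2 . . . .
Index 0: author = 1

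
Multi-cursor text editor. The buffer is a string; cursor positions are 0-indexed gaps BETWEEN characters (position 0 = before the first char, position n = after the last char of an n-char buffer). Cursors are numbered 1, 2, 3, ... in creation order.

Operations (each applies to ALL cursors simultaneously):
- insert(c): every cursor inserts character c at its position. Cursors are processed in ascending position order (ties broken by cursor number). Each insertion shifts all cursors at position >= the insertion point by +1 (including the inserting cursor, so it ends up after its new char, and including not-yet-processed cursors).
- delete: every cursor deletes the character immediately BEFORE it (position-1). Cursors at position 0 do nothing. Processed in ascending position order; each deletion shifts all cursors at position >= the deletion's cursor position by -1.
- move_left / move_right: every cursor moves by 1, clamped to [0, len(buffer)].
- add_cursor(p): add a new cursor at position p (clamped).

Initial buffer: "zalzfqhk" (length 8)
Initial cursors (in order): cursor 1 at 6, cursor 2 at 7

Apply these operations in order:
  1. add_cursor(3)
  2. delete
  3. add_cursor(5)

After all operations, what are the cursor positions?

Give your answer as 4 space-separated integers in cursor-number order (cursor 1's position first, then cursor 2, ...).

Answer: 4 4 2 5

Derivation:
After op 1 (add_cursor(3)): buffer="zalzfqhk" (len 8), cursors c3@3 c1@6 c2@7, authorship ........
After op 2 (delete): buffer="zazfk" (len 5), cursors c3@2 c1@4 c2@4, authorship .....
After op 3 (add_cursor(5)): buffer="zazfk" (len 5), cursors c3@2 c1@4 c2@4 c4@5, authorship .....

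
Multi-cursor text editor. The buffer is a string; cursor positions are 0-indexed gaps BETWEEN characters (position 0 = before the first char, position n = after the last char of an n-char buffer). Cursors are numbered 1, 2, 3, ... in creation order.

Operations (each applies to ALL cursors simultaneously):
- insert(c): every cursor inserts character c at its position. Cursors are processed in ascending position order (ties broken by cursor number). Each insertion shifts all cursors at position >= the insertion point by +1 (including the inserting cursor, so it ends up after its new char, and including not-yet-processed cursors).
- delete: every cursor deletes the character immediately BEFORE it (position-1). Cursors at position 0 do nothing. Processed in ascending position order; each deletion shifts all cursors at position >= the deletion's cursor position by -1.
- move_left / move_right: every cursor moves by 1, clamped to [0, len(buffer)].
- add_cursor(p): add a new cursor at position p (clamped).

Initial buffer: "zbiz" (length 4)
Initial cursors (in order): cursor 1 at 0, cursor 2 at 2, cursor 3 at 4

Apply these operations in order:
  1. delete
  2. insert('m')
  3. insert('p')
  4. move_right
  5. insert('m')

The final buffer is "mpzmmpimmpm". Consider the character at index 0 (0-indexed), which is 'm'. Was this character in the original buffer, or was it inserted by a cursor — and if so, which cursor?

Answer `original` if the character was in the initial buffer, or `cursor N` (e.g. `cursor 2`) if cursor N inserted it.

Answer: cursor 1

Derivation:
After op 1 (delete): buffer="zi" (len 2), cursors c1@0 c2@1 c3@2, authorship ..
After op 2 (insert('m')): buffer="mzmim" (len 5), cursors c1@1 c2@3 c3@5, authorship 1.2.3
After op 3 (insert('p')): buffer="mpzmpimp" (len 8), cursors c1@2 c2@5 c3@8, authorship 11.22.33
After op 4 (move_right): buffer="mpzmpimp" (len 8), cursors c1@3 c2@6 c3@8, authorship 11.22.33
After op 5 (insert('m')): buffer="mpzmmpimmpm" (len 11), cursors c1@4 c2@8 c3@11, authorship 11.122.2333
Authorship (.=original, N=cursor N): 1 1 . 1 2 2 . 2 3 3 3
Index 0: author = 1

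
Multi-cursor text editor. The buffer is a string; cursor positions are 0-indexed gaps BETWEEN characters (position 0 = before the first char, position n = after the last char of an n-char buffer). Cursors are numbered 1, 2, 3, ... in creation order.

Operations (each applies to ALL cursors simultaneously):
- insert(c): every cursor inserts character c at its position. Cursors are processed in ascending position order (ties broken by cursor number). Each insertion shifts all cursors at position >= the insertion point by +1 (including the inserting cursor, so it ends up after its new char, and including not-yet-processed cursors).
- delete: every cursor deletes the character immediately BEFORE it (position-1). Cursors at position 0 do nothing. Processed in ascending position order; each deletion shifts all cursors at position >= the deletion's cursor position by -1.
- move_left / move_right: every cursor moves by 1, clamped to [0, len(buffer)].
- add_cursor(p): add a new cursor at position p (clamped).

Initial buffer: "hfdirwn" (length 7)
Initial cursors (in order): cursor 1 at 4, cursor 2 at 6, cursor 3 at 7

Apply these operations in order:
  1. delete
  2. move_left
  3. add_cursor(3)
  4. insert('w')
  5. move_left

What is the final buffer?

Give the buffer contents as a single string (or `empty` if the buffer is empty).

Answer: hfwdwwwr

Derivation:
After op 1 (delete): buffer="hfdr" (len 4), cursors c1@3 c2@4 c3@4, authorship ....
After op 2 (move_left): buffer="hfdr" (len 4), cursors c1@2 c2@3 c3@3, authorship ....
After op 3 (add_cursor(3)): buffer="hfdr" (len 4), cursors c1@2 c2@3 c3@3 c4@3, authorship ....
After op 4 (insert('w')): buffer="hfwdwwwr" (len 8), cursors c1@3 c2@7 c3@7 c4@7, authorship ..1.234.
After op 5 (move_left): buffer="hfwdwwwr" (len 8), cursors c1@2 c2@6 c3@6 c4@6, authorship ..1.234.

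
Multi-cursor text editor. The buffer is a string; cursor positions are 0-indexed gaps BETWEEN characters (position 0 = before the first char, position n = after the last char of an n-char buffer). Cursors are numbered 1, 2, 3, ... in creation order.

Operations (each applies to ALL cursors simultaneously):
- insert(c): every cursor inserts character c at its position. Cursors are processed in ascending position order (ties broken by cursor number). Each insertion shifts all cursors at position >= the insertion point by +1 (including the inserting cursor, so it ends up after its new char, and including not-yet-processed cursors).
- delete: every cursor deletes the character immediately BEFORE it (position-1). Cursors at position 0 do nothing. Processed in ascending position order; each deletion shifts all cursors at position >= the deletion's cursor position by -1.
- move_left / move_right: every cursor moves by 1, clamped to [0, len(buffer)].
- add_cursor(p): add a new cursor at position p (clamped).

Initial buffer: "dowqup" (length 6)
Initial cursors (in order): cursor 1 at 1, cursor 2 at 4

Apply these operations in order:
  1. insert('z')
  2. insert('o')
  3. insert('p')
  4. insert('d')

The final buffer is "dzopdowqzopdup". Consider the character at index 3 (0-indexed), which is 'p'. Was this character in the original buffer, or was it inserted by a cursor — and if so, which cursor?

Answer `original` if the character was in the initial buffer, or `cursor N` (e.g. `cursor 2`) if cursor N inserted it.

After op 1 (insert('z')): buffer="dzowqzup" (len 8), cursors c1@2 c2@6, authorship .1...2..
After op 2 (insert('o')): buffer="dzoowqzoup" (len 10), cursors c1@3 c2@8, authorship .11...22..
After op 3 (insert('p')): buffer="dzopowqzopup" (len 12), cursors c1@4 c2@10, authorship .111...222..
After op 4 (insert('d')): buffer="dzopdowqzopdup" (len 14), cursors c1@5 c2@12, authorship .1111...2222..
Authorship (.=original, N=cursor N): . 1 1 1 1 . . . 2 2 2 2 . .
Index 3: author = 1

Answer: cursor 1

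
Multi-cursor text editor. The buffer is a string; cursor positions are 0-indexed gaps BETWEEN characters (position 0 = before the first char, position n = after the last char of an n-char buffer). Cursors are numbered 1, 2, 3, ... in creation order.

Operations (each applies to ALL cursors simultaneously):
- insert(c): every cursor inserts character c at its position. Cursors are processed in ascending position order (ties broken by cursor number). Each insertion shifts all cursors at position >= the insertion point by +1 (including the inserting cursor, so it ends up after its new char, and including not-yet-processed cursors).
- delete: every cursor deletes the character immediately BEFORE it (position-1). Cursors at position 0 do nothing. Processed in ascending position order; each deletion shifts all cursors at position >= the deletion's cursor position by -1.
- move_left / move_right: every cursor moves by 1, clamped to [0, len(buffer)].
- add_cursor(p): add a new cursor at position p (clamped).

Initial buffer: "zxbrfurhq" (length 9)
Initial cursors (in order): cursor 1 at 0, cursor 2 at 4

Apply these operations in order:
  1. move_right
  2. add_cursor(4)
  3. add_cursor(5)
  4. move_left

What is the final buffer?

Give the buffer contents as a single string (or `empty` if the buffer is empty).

After op 1 (move_right): buffer="zxbrfurhq" (len 9), cursors c1@1 c2@5, authorship .........
After op 2 (add_cursor(4)): buffer="zxbrfurhq" (len 9), cursors c1@1 c3@4 c2@5, authorship .........
After op 3 (add_cursor(5)): buffer="zxbrfurhq" (len 9), cursors c1@1 c3@4 c2@5 c4@5, authorship .........
After op 4 (move_left): buffer="zxbrfurhq" (len 9), cursors c1@0 c3@3 c2@4 c4@4, authorship .........

Answer: zxbrfurhq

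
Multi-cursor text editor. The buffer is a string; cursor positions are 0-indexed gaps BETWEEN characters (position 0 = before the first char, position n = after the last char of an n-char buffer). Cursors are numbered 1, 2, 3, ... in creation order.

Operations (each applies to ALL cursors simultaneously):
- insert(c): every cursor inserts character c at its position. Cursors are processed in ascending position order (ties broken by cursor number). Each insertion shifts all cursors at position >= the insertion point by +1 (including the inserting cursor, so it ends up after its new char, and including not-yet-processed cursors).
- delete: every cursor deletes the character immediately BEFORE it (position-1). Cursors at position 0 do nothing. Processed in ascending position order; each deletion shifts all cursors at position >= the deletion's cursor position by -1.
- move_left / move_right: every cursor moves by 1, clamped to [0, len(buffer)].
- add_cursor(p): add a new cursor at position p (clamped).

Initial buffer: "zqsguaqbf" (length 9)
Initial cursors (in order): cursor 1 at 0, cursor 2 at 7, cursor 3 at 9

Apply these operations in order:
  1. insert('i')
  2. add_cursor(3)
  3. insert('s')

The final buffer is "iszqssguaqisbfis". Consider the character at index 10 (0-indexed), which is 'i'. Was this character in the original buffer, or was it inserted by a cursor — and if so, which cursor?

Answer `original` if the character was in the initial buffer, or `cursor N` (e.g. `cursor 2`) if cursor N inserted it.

Answer: cursor 2

Derivation:
After op 1 (insert('i')): buffer="izqsguaqibfi" (len 12), cursors c1@1 c2@9 c3@12, authorship 1.......2..3
After op 2 (add_cursor(3)): buffer="izqsguaqibfi" (len 12), cursors c1@1 c4@3 c2@9 c3@12, authorship 1.......2..3
After op 3 (insert('s')): buffer="iszqssguaqisbfis" (len 16), cursors c1@2 c4@5 c2@12 c3@16, authorship 11..4.....22..33
Authorship (.=original, N=cursor N): 1 1 . . 4 . . . . . 2 2 . . 3 3
Index 10: author = 2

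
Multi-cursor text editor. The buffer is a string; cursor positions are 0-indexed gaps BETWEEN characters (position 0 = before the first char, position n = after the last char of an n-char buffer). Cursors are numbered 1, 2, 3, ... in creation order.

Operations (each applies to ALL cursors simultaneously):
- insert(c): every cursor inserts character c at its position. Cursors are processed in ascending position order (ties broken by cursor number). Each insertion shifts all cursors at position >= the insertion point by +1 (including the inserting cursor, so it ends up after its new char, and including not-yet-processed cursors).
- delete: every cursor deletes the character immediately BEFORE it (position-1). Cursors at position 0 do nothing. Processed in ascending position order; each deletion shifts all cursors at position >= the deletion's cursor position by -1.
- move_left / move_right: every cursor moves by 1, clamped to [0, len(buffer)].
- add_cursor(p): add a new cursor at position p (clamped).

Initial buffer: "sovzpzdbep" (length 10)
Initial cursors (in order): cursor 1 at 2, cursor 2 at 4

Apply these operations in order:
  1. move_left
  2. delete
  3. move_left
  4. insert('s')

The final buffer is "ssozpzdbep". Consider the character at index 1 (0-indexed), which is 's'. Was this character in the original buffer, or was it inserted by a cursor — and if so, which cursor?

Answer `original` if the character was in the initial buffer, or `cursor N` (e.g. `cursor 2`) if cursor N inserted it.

After op 1 (move_left): buffer="sovzpzdbep" (len 10), cursors c1@1 c2@3, authorship ..........
After op 2 (delete): buffer="ozpzdbep" (len 8), cursors c1@0 c2@1, authorship ........
After op 3 (move_left): buffer="ozpzdbep" (len 8), cursors c1@0 c2@0, authorship ........
After op 4 (insert('s')): buffer="ssozpzdbep" (len 10), cursors c1@2 c2@2, authorship 12........
Authorship (.=original, N=cursor N): 1 2 . . . . . . . .
Index 1: author = 2

Answer: cursor 2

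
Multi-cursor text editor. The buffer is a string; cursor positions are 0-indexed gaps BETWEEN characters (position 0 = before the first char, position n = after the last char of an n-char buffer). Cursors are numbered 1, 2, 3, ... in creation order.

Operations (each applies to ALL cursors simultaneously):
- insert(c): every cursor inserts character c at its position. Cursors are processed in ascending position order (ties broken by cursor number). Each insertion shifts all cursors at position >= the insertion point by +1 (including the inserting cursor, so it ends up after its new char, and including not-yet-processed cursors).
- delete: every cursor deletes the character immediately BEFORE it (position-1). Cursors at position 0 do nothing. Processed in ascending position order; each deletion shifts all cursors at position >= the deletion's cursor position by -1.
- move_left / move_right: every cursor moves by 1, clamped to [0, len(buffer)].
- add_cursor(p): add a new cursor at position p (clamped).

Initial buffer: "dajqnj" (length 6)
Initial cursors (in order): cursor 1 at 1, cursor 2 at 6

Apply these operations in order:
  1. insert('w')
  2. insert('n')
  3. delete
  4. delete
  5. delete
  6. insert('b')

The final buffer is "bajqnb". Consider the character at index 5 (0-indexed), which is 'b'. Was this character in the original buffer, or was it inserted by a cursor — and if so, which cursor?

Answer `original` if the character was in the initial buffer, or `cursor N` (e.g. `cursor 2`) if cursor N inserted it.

Answer: cursor 2

Derivation:
After op 1 (insert('w')): buffer="dwajqnjw" (len 8), cursors c1@2 c2@8, authorship .1.....2
After op 2 (insert('n')): buffer="dwnajqnjwn" (len 10), cursors c1@3 c2@10, authorship .11.....22
After op 3 (delete): buffer="dwajqnjw" (len 8), cursors c1@2 c2@8, authorship .1.....2
After op 4 (delete): buffer="dajqnj" (len 6), cursors c1@1 c2@6, authorship ......
After op 5 (delete): buffer="ajqn" (len 4), cursors c1@0 c2@4, authorship ....
After op 6 (insert('b')): buffer="bajqnb" (len 6), cursors c1@1 c2@6, authorship 1....2
Authorship (.=original, N=cursor N): 1 . . . . 2
Index 5: author = 2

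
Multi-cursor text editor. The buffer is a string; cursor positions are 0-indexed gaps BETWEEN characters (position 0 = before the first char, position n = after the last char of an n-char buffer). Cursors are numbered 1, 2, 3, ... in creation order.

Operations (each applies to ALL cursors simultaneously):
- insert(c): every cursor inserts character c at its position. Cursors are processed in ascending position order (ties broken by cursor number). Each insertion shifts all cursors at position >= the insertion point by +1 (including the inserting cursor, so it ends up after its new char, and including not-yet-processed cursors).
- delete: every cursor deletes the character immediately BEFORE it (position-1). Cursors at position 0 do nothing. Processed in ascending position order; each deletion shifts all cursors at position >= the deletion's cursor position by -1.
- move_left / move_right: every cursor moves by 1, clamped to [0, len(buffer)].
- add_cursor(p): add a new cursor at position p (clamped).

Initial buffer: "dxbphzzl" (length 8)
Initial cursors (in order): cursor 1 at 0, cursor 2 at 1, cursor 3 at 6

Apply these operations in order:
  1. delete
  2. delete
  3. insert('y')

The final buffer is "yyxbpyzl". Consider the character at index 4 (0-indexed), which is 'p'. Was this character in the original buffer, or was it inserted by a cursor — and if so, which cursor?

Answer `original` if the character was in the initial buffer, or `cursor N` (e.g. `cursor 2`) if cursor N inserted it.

Answer: original

Derivation:
After op 1 (delete): buffer="xbphzl" (len 6), cursors c1@0 c2@0 c3@4, authorship ......
After op 2 (delete): buffer="xbpzl" (len 5), cursors c1@0 c2@0 c3@3, authorship .....
After op 3 (insert('y')): buffer="yyxbpyzl" (len 8), cursors c1@2 c2@2 c3@6, authorship 12...3..
Authorship (.=original, N=cursor N): 1 2 . . . 3 . .
Index 4: author = original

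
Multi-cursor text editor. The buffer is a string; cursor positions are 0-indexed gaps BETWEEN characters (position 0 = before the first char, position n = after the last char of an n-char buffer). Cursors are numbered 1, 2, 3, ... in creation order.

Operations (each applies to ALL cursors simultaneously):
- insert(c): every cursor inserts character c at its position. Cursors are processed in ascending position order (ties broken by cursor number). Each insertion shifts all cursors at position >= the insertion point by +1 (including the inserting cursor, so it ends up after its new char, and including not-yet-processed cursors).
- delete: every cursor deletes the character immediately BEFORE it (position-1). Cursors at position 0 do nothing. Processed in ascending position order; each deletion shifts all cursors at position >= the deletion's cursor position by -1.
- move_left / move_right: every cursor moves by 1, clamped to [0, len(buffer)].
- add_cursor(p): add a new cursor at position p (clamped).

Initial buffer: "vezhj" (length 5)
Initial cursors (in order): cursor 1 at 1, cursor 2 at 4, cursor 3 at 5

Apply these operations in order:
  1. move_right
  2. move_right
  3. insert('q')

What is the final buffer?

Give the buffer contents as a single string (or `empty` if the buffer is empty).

Answer: vezqhjqq

Derivation:
After op 1 (move_right): buffer="vezhj" (len 5), cursors c1@2 c2@5 c3@5, authorship .....
After op 2 (move_right): buffer="vezhj" (len 5), cursors c1@3 c2@5 c3@5, authorship .....
After op 3 (insert('q')): buffer="vezqhjqq" (len 8), cursors c1@4 c2@8 c3@8, authorship ...1..23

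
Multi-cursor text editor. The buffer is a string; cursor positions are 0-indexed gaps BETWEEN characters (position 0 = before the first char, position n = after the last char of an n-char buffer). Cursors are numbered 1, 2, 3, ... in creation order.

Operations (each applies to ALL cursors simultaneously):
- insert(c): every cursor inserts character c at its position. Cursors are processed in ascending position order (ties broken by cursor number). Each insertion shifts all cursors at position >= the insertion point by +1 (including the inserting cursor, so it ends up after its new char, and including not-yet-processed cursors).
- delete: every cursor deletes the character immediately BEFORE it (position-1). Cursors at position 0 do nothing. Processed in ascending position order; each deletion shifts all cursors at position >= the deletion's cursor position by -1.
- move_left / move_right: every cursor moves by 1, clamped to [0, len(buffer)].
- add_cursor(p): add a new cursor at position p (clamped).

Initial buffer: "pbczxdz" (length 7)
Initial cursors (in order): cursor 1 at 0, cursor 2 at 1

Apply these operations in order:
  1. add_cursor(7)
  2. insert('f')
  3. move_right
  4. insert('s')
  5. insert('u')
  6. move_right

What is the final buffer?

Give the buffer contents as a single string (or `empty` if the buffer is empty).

After op 1 (add_cursor(7)): buffer="pbczxdz" (len 7), cursors c1@0 c2@1 c3@7, authorship .......
After op 2 (insert('f')): buffer="fpfbczxdzf" (len 10), cursors c1@1 c2@3 c3@10, authorship 1.2......3
After op 3 (move_right): buffer="fpfbczxdzf" (len 10), cursors c1@2 c2@4 c3@10, authorship 1.2......3
After op 4 (insert('s')): buffer="fpsfbsczxdzfs" (len 13), cursors c1@3 c2@6 c3@13, authorship 1.12.2.....33
After op 5 (insert('u')): buffer="fpsufbsuczxdzfsu" (len 16), cursors c1@4 c2@8 c3@16, authorship 1.112.22.....333
After op 6 (move_right): buffer="fpsufbsuczxdzfsu" (len 16), cursors c1@5 c2@9 c3@16, authorship 1.112.22.....333

Answer: fpsufbsuczxdzfsu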